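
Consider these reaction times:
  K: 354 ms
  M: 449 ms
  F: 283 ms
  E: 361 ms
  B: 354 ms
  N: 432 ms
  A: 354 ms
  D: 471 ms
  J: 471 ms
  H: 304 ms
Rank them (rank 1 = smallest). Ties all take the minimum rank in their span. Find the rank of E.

6

Sorted (ascending): 283, 304, 354, 354, 354, 361, 432, 449, 471, 471
The 3 values of 354 occupy positions 3–5 → each gets rank 3.
The 2 values of 471 occupy positions 9–10 → each gets rank 9.
E has value 361 ms → rank 6.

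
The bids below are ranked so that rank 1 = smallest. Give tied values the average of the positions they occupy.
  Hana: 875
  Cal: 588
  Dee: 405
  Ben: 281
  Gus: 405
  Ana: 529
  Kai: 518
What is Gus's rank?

Sorted (ascending): 281, 405, 405, 518, 529, 588, 875
The 2 values of 405 occupy positions 2–3 → average rank (2+3)/2 = 2.5.
Gus has value 405 → rank 2.5.

2.5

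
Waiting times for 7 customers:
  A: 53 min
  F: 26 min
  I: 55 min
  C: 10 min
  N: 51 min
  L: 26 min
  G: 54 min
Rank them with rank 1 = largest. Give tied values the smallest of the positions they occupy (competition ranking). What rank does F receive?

5

Sorted (descending): 55, 54, 53, 51, 26, 26, 10
The 2 values of 26 occupy positions 5–6 → each gets rank 5.
F has value 26 min → rank 5.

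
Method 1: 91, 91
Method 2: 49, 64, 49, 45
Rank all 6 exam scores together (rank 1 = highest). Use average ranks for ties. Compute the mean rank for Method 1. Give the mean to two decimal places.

Sorted (descending): 91, 91, 64, 49, 49, 45
The 2 values of 91 occupy positions 1–2 → average rank (1+2)/2 = 1.5.
The 2 values of 49 occupy positions 4–5 → average rank (4+5)/2 = 4.5.
Method 1 values → pooled ranks: 91→1.5, 91→1.5
Mean rank = (1.5 + 1.5) / 2 = 1.50

1.50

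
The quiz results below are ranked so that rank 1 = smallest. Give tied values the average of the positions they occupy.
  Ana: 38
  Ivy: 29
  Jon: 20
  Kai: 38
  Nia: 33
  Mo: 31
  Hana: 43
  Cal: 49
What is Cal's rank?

Sorted (ascending): 20, 29, 31, 33, 38, 38, 43, 49
The 2 values of 38 occupy positions 5–6 → average rank (5+6)/2 = 5.5.
Cal has value 49 → rank 8.

8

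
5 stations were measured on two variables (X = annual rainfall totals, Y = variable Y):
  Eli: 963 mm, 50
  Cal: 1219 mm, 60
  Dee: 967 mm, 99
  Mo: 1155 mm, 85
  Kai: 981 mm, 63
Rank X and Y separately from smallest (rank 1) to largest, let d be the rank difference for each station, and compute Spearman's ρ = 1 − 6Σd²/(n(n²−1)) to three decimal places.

Ranks of variable 1: 1, 5, 2, 4, 3
Ranks of variable 2: 1, 2, 5, 4, 3
d = r₁ − r₂: 0, 3, -3, 0, 0
d²: 0, 9, 9, 0, 0; Σd² = 18
ρ = 1 − 6·18/(5·24) = 1 − 108/120 = 0.100

0.100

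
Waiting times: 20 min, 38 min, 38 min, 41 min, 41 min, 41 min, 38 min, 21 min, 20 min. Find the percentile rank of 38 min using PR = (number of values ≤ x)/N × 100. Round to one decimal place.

N = 9.
Strictly below 38: 3. Equal to 38: 3.
PR = 6/9 × 100 = 66.7

66.7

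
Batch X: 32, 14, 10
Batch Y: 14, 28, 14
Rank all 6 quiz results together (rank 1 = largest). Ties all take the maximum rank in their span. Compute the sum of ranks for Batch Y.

Sorted (descending): 32, 28, 14, 14, 14, 10
The 3 values of 14 occupy positions 3–5 → each gets rank 5.
Batch Y values → pooled ranks: 14→5, 28→2, 14→5
Rank sum = 5 + 2 + 5 = 12

12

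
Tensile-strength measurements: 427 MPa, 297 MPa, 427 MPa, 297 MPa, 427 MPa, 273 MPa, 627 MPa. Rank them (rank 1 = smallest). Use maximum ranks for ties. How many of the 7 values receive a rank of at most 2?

1

Sorted (ascending): 273, 297, 297, 427, 427, 427, 627
The 2 values of 297 occupy positions 2–3 → each gets rank 3.
The 3 values of 427 occupy positions 4–6 → each gets rank 6.
Ranks ≤ 2: {1} → 1 value.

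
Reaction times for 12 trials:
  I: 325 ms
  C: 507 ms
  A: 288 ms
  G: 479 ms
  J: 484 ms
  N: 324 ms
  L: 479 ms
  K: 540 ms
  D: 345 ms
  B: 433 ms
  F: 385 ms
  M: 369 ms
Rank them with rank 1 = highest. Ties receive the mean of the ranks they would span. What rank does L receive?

Sorted (descending): 540, 507, 484, 479, 479, 433, 385, 369, 345, 325, 324, 288
The 2 values of 479 occupy positions 4–5 → average rank (4+5)/2 = 4.5.
L has value 479 ms → rank 4.5.

4.5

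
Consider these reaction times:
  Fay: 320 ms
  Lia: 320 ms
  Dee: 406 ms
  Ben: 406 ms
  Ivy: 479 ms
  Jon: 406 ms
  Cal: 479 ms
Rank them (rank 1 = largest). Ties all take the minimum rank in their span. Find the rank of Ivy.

1

Sorted (descending): 479, 479, 406, 406, 406, 320, 320
The 2 values of 479 occupy positions 1–2 → each gets rank 1.
The 3 values of 406 occupy positions 3–5 → each gets rank 3.
The 2 values of 320 occupy positions 6–7 → each gets rank 6.
Ivy has value 479 ms → rank 1.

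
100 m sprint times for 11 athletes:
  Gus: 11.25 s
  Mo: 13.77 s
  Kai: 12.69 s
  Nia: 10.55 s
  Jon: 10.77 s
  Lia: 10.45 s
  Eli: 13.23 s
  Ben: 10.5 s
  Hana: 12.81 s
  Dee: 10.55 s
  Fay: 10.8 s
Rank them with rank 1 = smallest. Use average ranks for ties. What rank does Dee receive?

3.5

Sorted (ascending): 10.45, 10.5, 10.55, 10.55, 10.77, 10.8, 11.25, 12.69, 12.81, 13.23, 13.77
The 2 values of 10.55 occupy positions 3–4 → average rank (3+4)/2 = 3.5.
Dee has value 10.55 s → rank 3.5.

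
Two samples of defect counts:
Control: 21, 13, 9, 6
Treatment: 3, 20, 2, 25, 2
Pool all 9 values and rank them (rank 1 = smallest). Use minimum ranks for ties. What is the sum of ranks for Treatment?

Sorted (ascending): 2, 2, 3, 6, 9, 13, 20, 21, 25
The 2 values of 2 occupy positions 1–2 → each gets rank 1.
Treatment values → pooled ranks: 3→3, 20→7, 2→1, 25→9, 2→1
Rank sum = 3 + 7 + 1 + 9 + 1 = 21

21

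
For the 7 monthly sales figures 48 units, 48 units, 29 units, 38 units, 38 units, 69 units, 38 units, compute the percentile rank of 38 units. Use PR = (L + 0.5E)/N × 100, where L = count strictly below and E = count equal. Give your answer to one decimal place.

N = 7.
Strictly below 38: 1. Equal to 38: 3.
PR = (1 + 0.5·3)/7 × 100 = 35.7

35.7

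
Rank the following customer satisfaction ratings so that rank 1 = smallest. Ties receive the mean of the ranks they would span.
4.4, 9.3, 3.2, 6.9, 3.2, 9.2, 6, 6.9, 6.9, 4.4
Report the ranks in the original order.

3.5, 10, 1.5, 7, 1.5, 9, 5, 7, 7, 3.5

Sorted (ascending): 3.2, 3.2, 4.4, 4.4, 6, 6.9, 6.9, 6.9, 9.2, 9.3
The 2 values of 3.2 occupy positions 1–2 → average rank (1+2)/2 = 1.5.
The 2 values of 4.4 occupy positions 3–4 → average rank (3+4)/2 = 3.5.
The 3 values of 6.9 occupy positions 6–8 → average rank 7.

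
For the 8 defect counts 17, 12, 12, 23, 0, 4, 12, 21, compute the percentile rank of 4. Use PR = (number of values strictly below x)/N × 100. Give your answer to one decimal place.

N = 8.
Strictly below 4: 1. Equal to 4: 1.
PR = 1/8 × 100 = 12.5

12.5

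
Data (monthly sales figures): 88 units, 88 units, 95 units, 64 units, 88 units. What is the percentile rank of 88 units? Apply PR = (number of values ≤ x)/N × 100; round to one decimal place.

N = 5.
Strictly below 88: 1. Equal to 88: 3.
PR = 4/5 × 100 = 80.0

80.0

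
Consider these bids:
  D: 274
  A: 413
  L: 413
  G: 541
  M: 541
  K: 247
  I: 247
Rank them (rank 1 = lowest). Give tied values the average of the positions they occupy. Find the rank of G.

Sorted (ascending): 247, 247, 274, 413, 413, 541, 541
The 2 values of 247 occupy positions 1–2 → average rank (1+2)/2 = 1.5.
The 2 values of 413 occupy positions 4–5 → average rank (4+5)/2 = 4.5.
The 2 values of 541 occupy positions 6–7 → average rank (6+7)/2 = 6.5.
G has value 541 → rank 6.5.

6.5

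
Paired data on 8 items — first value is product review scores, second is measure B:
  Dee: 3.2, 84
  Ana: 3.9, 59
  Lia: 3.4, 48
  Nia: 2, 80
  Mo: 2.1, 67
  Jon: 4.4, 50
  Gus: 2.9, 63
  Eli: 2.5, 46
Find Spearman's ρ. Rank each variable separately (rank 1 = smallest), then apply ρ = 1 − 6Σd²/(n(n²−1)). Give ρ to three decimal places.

Ranks of variable 1: 5, 7, 6, 1, 2, 8, 4, 3
Ranks of variable 2: 8, 4, 2, 7, 6, 3, 5, 1
d = r₁ − r₂: -3, 3, 4, -6, -4, 5, -1, 2
d²: 9, 9, 16, 36, 16, 25, 1, 4; Σd² = 116
ρ = 1 − 6·116/(8·63) = 1 − 696/504 = -0.381

-0.381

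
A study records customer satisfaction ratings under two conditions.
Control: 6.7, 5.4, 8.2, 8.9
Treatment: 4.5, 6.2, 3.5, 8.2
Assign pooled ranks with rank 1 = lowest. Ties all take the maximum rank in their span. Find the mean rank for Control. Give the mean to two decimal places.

5.75

Sorted (ascending): 3.5, 4.5, 5.4, 6.2, 6.7, 8.2, 8.2, 8.9
The 2 values of 8.2 occupy positions 6–7 → each gets rank 7.
Control values → pooled ranks: 6.7→5, 5.4→3, 8.2→7, 8.9→8
Mean rank = (5 + 3 + 7 + 8) / 4 = 5.75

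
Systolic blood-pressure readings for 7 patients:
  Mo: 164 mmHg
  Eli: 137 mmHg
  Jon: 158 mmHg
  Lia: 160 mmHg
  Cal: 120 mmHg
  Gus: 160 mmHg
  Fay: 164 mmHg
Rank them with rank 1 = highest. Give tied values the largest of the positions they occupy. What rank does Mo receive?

Sorted (descending): 164, 164, 160, 160, 158, 137, 120
The 2 values of 164 occupy positions 1–2 → each gets rank 2.
The 2 values of 160 occupy positions 3–4 → each gets rank 4.
Mo has value 164 mmHg → rank 2.

2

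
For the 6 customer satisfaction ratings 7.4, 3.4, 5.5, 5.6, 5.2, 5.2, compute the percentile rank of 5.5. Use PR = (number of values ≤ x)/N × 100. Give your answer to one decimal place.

N = 6.
Strictly below 5.5: 3. Equal to 5.5: 1.
PR = 4/6 × 100 = 66.7

66.7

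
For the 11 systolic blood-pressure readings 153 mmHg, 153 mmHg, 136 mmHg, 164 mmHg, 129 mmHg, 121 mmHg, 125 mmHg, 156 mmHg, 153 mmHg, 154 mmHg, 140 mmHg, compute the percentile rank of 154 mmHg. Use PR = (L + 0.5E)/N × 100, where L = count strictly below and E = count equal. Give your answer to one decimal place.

N = 11.
Strictly below 154: 8. Equal to 154: 1.
PR = (8 + 0.5·1)/11 × 100 = 77.3

77.3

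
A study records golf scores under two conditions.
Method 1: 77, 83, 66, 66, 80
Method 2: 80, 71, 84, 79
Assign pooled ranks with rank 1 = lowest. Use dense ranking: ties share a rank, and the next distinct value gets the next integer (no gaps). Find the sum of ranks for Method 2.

Sorted (ascending): 66, 66, 71, 77, 79, 80, 80, 83, 84
The 2 values of 66 share dense rank 1.
The 2 values of 80 share dense rank 5.
Remaining distinct values take the next consecutive integers.
Method 2 values → pooled ranks: 80→5, 71→2, 84→7, 79→4
Rank sum = 5 + 2 + 7 + 4 = 18

18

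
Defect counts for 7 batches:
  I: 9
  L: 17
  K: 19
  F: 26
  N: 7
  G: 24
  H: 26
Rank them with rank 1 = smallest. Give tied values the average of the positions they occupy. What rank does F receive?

Sorted (ascending): 7, 9, 17, 19, 24, 26, 26
The 2 values of 26 occupy positions 6–7 → average rank (6+7)/2 = 6.5.
F has value 26 → rank 6.5.

6.5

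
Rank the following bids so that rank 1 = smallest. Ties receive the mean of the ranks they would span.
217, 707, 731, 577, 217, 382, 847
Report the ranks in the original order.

Sorted (ascending): 217, 217, 382, 577, 707, 731, 847
The 2 values of 217 occupy positions 1–2 → average rank (1+2)/2 = 1.5.

1.5, 5, 6, 4, 1.5, 3, 7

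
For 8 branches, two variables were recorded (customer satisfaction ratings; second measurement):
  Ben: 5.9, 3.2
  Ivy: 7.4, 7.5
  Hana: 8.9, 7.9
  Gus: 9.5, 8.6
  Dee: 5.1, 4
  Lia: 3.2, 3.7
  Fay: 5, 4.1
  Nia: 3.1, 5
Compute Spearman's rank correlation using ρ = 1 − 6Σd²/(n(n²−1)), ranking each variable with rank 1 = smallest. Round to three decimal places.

0.595

Ranks of variable 1: 5, 6, 7, 8, 4, 2, 3, 1
Ranks of variable 2: 1, 6, 7, 8, 3, 2, 4, 5
d = r₁ − r₂: 4, 0, 0, 0, 1, 0, -1, -4
d²: 16, 0, 0, 0, 1, 0, 1, 16; Σd² = 34
ρ = 1 − 6·34/(8·63) = 1 − 204/504 = 0.595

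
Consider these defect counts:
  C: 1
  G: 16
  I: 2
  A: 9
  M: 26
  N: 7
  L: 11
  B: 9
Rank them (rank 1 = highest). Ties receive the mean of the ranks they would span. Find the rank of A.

Sorted (descending): 26, 16, 11, 9, 9, 7, 2, 1
The 2 values of 9 occupy positions 4–5 → average rank (4+5)/2 = 4.5.
A has value 9 → rank 4.5.

4.5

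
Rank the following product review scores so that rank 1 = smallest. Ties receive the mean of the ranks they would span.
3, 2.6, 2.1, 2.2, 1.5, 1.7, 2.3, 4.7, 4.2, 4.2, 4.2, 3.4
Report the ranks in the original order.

7, 6, 3, 4, 1, 2, 5, 12, 10, 10, 10, 8

Sorted (ascending): 1.5, 1.7, 2.1, 2.2, 2.3, 2.6, 3, 3.4, 4.2, 4.2, 4.2, 4.7
The 3 values of 4.2 occupy positions 9–11 → average rank 10.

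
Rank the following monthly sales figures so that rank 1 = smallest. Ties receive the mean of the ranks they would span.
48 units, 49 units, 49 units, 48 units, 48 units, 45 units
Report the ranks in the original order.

Sorted (ascending): 45, 48, 48, 48, 49, 49
The 3 values of 48 occupy positions 2–4 → average rank 3.
The 2 values of 49 occupy positions 5–6 → average rank (5+6)/2 = 5.5.

3, 5.5, 5.5, 3, 3, 1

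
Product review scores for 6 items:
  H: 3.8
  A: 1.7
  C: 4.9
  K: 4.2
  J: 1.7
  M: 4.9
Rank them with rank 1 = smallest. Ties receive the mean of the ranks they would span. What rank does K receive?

Sorted (ascending): 1.7, 1.7, 3.8, 4.2, 4.9, 4.9
The 2 values of 1.7 occupy positions 1–2 → average rank (1+2)/2 = 1.5.
The 2 values of 4.9 occupy positions 5–6 → average rank (5+6)/2 = 5.5.
K has value 4.2 → rank 4.

4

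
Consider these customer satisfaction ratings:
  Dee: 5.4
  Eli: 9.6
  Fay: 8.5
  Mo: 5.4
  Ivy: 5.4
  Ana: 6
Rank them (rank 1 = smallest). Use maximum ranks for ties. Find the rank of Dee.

3

Sorted (ascending): 5.4, 5.4, 5.4, 6, 8.5, 9.6
The 3 values of 5.4 occupy positions 1–3 → each gets rank 3.
Dee has value 5.4 → rank 3.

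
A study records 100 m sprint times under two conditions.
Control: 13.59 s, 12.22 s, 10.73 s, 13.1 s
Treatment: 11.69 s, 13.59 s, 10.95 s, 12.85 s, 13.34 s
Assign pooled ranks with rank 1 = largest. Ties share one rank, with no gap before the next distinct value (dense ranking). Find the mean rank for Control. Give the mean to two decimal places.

4.25

Sorted (descending): 13.59, 13.59, 13.34, 13.1, 12.85, 12.22, 11.69, 10.95, 10.73
The 2 values of 13.59 share dense rank 1.
Remaining distinct values take the next consecutive integers.
Control values → pooled ranks: 13.59→1, 12.22→5, 10.73→8, 13.1→3
Mean rank = (1 + 5 + 8 + 3) / 4 = 4.25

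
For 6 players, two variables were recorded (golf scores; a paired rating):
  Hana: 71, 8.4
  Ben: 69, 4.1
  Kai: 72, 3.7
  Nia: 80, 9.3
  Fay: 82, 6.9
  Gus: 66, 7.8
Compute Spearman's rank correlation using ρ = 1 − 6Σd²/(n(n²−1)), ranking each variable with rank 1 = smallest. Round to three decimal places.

0.086

Ranks of variable 1: 3, 2, 4, 5, 6, 1
Ranks of variable 2: 5, 2, 1, 6, 3, 4
d = r₁ − r₂: -2, 0, 3, -1, 3, -3
d²: 4, 0, 9, 1, 9, 9; Σd² = 32
ρ = 1 − 6·32/(6·35) = 1 − 192/210 = 0.086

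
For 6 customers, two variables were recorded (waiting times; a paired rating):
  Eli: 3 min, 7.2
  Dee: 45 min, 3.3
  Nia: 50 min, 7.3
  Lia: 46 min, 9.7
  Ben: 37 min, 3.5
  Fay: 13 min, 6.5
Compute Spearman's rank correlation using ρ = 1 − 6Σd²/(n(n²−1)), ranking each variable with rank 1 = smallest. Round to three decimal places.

Ranks of variable 1: 1, 4, 6, 5, 3, 2
Ranks of variable 2: 4, 1, 5, 6, 2, 3
d = r₁ − r₂: -3, 3, 1, -1, 1, -1
d²: 9, 9, 1, 1, 1, 1; Σd² = 22
ρ = 1 − 6·22/(6·35) = 1 − 132/210 = 0.371

0.371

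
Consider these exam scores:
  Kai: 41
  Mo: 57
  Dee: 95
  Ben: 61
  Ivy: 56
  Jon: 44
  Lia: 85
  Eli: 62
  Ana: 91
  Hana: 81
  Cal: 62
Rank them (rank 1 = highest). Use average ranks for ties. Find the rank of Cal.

5.5

Sorted (descending): 95, 91, 85, 81, 62, 62, 61, 57, 56, 44, 41
The 2 values of 62 occupy positions 5–6 → average rank (5+6)/2 = 5.5.
Cal has value 62 → rank 5.5.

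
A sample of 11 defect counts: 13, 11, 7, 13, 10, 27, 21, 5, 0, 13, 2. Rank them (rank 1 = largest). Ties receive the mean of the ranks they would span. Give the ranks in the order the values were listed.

4, 6, 8, 4, 7, 1, 2, 9, 11, 4, 10

Sorted (descending): 27, 21, 13, 13, 13, 11, 10, 7, 5, 2, 0
The 3 values of 13 occupy positions 3–5 → average rank 4.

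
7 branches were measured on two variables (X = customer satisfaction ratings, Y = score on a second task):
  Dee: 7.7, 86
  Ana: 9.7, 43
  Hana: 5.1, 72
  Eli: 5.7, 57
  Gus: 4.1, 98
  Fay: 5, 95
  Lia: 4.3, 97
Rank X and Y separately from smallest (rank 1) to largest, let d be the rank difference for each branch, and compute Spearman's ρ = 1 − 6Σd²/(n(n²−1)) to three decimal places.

-0.893

Ranks of variable 1: 6, 7, 4, 5, 1, 3, 2
Ranks of variable 2: 4, 1, 3, 2, 7, 5, 6
d = r₁ − r₂: 2, 6, 1, 3, -6, -2, -4
d²: 4, 36, 1, 9, 36, 4, 16; Σd² = 106
ρ = 1 − 6·106/(7·48) = 1 − 636/336 = -0.893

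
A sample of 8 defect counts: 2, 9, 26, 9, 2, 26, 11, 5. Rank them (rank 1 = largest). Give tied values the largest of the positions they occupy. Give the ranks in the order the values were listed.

Sorted (descending): 26, 26, 11, 9, 9, 5, 2, 2
The 2 values of 26 occupy positions 1–2 → each gets rank 2.
The 2 values of 9 occupy positions 4–5 → each gets rank 5.
The 2 values of 2 occupy positions 7–8 → each gets rank 8.

8, 5, 2, 5, 8, 2, 3, 6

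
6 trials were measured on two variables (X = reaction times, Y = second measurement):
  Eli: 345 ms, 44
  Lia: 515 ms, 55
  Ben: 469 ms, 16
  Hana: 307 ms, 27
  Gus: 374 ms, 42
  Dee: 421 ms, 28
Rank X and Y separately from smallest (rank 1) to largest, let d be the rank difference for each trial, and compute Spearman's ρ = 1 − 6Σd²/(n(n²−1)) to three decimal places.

0.200

Ranks of variable 1: 2, 6, 5, 1, 3, 4
Ranks of variable 2: 5, 6, 1, 2, 4, 3
d = r₁ − r₂: -3, 0, 4, -1, -1, 1
d²: 9, 0, 16, 1, 1, 1; Σd² = 28
ρ = 1 − 6·28/(6·35) = 1 − 168/210 = 0.200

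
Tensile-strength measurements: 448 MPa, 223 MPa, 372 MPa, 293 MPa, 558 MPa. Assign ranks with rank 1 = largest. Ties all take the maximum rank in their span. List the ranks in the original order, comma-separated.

Sorted (descending): 558, 448, 372, 293, 223
No ties — each value takes its position as its rank.

2, 5, 3, 4, 1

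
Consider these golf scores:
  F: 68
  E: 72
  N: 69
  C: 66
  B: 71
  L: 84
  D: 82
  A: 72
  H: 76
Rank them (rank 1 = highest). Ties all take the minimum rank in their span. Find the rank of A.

Sorted (descending): 84, 82, 76, 72, 72, 71, 69, 68, 66
The 2 values of 72 occupy positions 4–5 → each gets rank 4.
A has value 72 → rank 4.

4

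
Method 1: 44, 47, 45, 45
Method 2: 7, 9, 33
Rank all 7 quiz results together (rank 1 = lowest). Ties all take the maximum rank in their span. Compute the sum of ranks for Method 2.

Sorted (ascending): 7, 9, 33, 44, 45, 45, 47
The 2 values of 45 occupy positions 5–6 → each gets rank 6.
Method 2 values → pooled ranks: 7→1, 9→2, 33→3
Rank sum = 1 + 2 + 3 = 6

6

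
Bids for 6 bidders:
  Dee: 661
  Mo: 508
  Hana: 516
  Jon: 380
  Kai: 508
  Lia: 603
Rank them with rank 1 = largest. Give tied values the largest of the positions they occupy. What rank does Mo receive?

5

Sorted (descending): 661, 603, 516, 508, 508, 380
The 2 values of 508 occupy positions 4–5 → each gets rank 5.
Mo has value 508 → rank 5.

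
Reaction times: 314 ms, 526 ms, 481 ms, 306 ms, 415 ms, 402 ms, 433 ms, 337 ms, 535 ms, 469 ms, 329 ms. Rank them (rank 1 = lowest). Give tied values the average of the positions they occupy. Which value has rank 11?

Sorted (ascending): 306, 314, 329, 337, 402, 415, 433, 469, 481, 526, 535
No ties — each value takes its position as its rank.
Rank 11 → value 535.

535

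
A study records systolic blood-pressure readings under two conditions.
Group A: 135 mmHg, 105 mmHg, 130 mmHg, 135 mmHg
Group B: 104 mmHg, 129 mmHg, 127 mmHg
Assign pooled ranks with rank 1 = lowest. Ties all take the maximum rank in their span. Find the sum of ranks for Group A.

21

Sorted (ascending): 104, 105, 127, 129, 130, 135, 135
The 2 values of 135 occupy positions 6–7 → each gets rank 7.
Group A values → pooled ranks: 135→7, 105→2, 130→5, 135→7
Rank sum = 7 + 2 + 5 + 7 = 21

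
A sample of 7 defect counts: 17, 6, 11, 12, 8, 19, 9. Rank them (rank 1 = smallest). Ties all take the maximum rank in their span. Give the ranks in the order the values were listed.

Sorted (ascending): 6, 8, 9, 11, 12, 17, 19
No ties — each value takes its position as its rank.

6, 1, 4, 5, 2, 7, 3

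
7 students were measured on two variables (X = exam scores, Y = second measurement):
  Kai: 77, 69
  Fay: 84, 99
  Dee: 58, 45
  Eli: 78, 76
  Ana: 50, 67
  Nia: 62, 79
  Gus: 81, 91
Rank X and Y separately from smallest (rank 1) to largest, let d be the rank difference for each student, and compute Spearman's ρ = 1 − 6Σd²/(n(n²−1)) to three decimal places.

Ranks of variable 1: 4, 7, 2, 5, 1, 3, 6
Ranks of variable 2: 3, 7, 1, 4, 2, 5, 6
d = r₁ − r₂: 1, 0, 1, 1, -1, -2, 0
d²: 1, 0, 1, 1, 1, 4, 0; Σd² = 8
ρ = 1 − 6·8/(7·48) = 1 − 48/336 = 0.857

0.857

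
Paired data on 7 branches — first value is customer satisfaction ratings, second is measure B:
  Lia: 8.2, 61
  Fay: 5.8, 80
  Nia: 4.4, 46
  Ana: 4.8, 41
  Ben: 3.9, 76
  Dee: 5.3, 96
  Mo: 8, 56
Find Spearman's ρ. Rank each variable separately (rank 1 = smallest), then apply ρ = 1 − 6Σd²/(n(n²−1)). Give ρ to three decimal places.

0.143

Ranks of variable 1: 7, 5, 2, 3, 1, 4, 6
Ranks of variable 2: 4, 6, 2, 1, 5, 7, 3
d = r₁ − r₂: 3, -1, 0, 2, -4, -3, 3
d²: 9, 1, 0, 4, 16, 9, 9; Σd² = 48
ρ = 1 − 6·48/(7·48) = 1 − 288/336 = 0.143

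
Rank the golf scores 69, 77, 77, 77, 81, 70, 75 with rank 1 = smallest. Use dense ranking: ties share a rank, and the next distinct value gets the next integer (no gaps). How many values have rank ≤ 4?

6

Sorted (ascending): 69, 70, 75, 77, 77, 77, 81
The 3 values of 77 share dense rank 4.
Remaining distinct values take the next consecutive integers.
Ranks ≤ 4: {1, 2, 3, 4, 4, 4} → 6 values.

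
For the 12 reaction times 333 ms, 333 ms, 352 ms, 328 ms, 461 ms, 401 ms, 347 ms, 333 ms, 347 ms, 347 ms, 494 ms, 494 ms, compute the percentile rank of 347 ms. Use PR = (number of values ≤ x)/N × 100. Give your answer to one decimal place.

58.3

N = 12.
Strictly below 347: 4. Equal to 347: 3.
PR = 7/12 × 100 = 58.3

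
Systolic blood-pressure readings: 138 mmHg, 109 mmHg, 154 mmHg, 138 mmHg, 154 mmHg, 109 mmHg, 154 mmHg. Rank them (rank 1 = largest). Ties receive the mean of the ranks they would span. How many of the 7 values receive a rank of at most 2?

Sorted (descending): 154, 154, 154, 138, 138, 109, 109
The 3 values of 154 occupy positions 1–3 → average rank 2.
The 2 values of 138 occupy positions 4–5 → average rank (4+5)/2 = 4.5.
The 2 values of 109 occupy positions 6–7 → average rank (6+7)/2 = 6.5.
Ranks ≤ 2: {2, 2, 2} → 3 values.

3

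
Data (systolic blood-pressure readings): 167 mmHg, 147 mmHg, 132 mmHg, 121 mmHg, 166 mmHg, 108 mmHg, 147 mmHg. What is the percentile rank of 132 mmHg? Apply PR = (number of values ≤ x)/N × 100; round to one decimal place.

42.9

N = 7.
Strictly below 132: 2. Equal to 132: 1.
PR = 3/7 × 100 = 42.9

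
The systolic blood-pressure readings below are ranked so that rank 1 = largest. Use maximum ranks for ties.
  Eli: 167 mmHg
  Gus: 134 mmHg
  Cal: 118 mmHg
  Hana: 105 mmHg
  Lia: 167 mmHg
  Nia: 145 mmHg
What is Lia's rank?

Sorted (descending): 167, 167, 145, 134, 118, 105
The 2 values of 167 occupy positions 1–2 → each gets rank 2.
Lia has value 167 mmHg → rank 2.

2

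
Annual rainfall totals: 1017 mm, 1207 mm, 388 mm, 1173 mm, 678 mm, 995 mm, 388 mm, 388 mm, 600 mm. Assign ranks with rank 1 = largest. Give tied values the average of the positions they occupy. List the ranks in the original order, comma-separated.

3, 1, 8, 2, 5, 4, 8, 8, 6

Sorted (descending): 1207, 1173, 1017, 995, 678, 600, 388, 388, 388
The 3 values of 388 occupy positions 7–9 → average rank 8.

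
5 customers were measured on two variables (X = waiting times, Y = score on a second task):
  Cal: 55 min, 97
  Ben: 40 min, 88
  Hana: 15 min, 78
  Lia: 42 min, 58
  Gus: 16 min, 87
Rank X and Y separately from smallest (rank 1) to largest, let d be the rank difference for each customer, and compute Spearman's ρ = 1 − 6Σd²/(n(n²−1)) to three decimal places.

Ranks of variable 1: 5, 3, 1, 4, 2
Ranks of variable 2: 5, 4, 2, 1, 3
d = r₁ − r₂: 0, -1, -1, 3, -1
d²: 0, 1, 1, 9, 1; Σd² = 12
ρ = 1 − 6·12/(5·24) = 1 − 72/120 = 0.400

0.400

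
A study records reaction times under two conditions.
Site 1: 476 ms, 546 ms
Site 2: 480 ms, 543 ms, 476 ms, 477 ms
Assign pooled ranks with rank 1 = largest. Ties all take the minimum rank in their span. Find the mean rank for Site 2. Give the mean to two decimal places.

3.50

Sorted (descending): 546, 543, 480, 477, 476, 476
The 2 values of 476 occupy positions 5–6 → each gets rank 5.
Site 2 values → pooled ranks: 480→3, 543→2, 476→5, 477→4
Mean rank = (3 + 2 + 5 + 4) / 4 = 3.50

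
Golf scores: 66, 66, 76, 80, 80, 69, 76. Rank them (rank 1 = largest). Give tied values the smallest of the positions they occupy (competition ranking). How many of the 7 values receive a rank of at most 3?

4

Sorted (descending): 80, 80, 76, 76, 69, 66, 66
The 2 values of 80 occupy positions 1–2 → each gets rank 1.
The 2 values of 76 occupy positions 3–4 → each gets rank 3.
The 2 values of 66 occupy positions 6–7 → each gets rank 6.
Ranks ≤ 3: {1, 1, 3, 3} → 4 values.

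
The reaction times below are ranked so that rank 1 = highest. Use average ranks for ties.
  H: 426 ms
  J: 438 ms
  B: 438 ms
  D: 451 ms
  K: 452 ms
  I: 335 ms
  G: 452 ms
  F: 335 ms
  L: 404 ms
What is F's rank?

Sorted (descending): 452, 452, 451, 438, 438, 426, 404, 335, 335
The 2 values of 452 occupy positions 1–2 → average rank (1+2)/2 = 1.5.
The 2 values of 438 occupy positions 4–5 → average rank (4+5)/2 = 4.5.
The 2 values of 335 occupy positions 8–9 → average rank (8+9)/2 = 8.5.
F has value 335 ms → rank 8.5.

8.5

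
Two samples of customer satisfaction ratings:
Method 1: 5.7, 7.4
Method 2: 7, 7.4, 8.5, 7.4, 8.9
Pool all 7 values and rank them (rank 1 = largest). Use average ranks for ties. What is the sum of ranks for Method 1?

Sorted (descending): 8.9, 8.5, 7.4, 7.4, 7.4, 7, 5.7
The 3 values of 7.4 occupy positions 3–5 → average rank 4.
Method 1 values → pooled ranks: 5.7→7, 7.4→4
Rank sum = 7 + 4 = 11

11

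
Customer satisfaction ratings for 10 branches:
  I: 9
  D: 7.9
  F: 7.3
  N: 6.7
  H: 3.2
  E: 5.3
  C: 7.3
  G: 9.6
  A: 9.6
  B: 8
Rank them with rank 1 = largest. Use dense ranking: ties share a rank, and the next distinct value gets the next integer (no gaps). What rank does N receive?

6

Sorted (descending): 9.6, 9.6, 9, 8, 7.9, 7.3, 7.3, 6.7, 5.3, 3.2
The 2 values of 9.6 share dense rank 1.
The 2 values of 7.3 share dense rank 5.
Remaining distinct values take the next consecutive integers.
N has value 6.7 → rank 6.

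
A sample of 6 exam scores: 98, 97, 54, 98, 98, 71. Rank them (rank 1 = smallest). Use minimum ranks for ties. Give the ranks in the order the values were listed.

4, 3, 1, 4, 4, 2

Sorted (ascending): 54, 71, 97, 98, 98, 98
The 3 values of 98 occupy positions 4–6 → each gets rank 4.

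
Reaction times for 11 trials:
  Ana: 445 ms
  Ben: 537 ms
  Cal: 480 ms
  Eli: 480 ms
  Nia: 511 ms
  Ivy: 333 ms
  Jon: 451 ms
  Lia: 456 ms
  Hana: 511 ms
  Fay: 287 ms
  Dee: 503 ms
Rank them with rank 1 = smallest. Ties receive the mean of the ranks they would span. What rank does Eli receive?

6.5

Sorted (ascending): 287, 333, 445, 451, 456, 480, 480, 503, 511, 511, 537
The 2 values of 480 occupy positions 6–7 → average rank (6+7)/2 = 6.5.
The 2 values of 511 occupy positions 9–10 → average rank (9+10)/2 = 9.5.
Eli has value 480 ms → rank 6.5.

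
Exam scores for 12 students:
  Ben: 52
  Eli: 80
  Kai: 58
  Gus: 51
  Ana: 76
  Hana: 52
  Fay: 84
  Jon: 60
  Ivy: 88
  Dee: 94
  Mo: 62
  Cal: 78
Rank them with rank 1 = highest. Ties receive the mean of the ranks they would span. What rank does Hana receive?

10.5

Sorted (descending): 94, 88, 84, 80, 78, 76, 62, 60, 58, 52, 52, 51
The 2 values of 52 occupy positions 10–11 → average rank (10+11)/2 = 10.5.
Hana has value 52 → rank 10.5.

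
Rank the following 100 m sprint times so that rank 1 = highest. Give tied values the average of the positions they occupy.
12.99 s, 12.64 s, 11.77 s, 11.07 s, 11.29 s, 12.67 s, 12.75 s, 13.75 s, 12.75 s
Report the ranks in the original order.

Sorted (descending): 13.75, 12.99, 12.75, 12.75, 12.67, 12.64, 11.77, 11.29, 11.07
The 2 values of 12.75 occupy positions 3–4 → average rank (3+4)/2 = 3.5.

2, 6, 7, 9, 8, 5, 3.5, 1, 3.5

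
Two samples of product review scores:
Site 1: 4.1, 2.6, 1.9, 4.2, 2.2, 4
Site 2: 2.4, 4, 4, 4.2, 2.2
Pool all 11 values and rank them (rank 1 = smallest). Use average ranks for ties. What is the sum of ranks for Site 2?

31

Sorted (ascending): 1.9, 2.2, 2.2, 2.4, 2.6, 4, 4, 4, 4.1, 4.2, 4.2
The 2 values of 2.2 occupy positions 2–3 → average rank (2+3)/2 = 2.5.
The 3 values of 4 occupy positions 6–8 → average rank 7.
The 2 values of 4.2 occupy positions 10–11 → average rank (10+11)/2 = 10.5.
Site 2 values → pooled ranks: 2.4→4, 4→7, 4→7, 4.2→10.5, 2.2→2.5
Rank sum = 4 + 7 + 7 + 10.5 + 2.5 = 31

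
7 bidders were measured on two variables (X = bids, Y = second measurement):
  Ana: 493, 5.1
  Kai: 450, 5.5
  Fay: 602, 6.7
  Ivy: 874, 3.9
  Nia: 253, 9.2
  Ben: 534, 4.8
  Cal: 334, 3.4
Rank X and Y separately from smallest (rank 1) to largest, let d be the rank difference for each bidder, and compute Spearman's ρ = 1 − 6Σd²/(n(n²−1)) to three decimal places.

Ranks of variable 1: 4, 3, 6, 7, 1, 5, 2
Ranks of variable 2: 4, 5, 6, 2, 7, 3, 1
d = r₁ − r₂: 0, -2, 0, 5, -6, 2, 1
d²: 0, 4, 0, 25, 36, 4, 1; Σd² = 70
ρ = 1 − 6·70/(7·48) = 1 − 420/336 = -0.250

-0.250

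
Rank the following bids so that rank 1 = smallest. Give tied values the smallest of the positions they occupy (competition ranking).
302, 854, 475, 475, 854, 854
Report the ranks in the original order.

1, 4, 2, 2, 4, 4

Sorted (ascending): 302, 475, 475, 854, 854, 854
The 2 values of 475 occupy positions 2–3 → each gets rank 2.
The 3 values of 854 occupy positions 4–6 → each gets rank 4.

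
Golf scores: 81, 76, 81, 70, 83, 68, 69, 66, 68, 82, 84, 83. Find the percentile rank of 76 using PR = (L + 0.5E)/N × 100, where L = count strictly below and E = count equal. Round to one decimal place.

N = 12.
Strictly below 76: 5. Equal to 76: 1.
PR = (5 + 0.5·1)/12 × 100 = 45.8

45.8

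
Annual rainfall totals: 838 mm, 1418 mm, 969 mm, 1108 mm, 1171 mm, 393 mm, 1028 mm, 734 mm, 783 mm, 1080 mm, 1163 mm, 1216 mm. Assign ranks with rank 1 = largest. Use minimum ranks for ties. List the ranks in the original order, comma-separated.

9, 1, 8, 5, 3, 12, 7, 11, 10, 6, 4, 2

Sorted (descending): 1418, 1216, 1171, 1163, 1108, 1080, 1028, 969, 838, 783, 734, 393
No ties — each value takes its position as its rank.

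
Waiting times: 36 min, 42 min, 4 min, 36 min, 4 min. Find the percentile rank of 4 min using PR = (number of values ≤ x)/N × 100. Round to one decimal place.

40.0

N = 5.
Strictly below 4: 0. Equal to 4: 2.
PR = 2/5 × 100 = 40.0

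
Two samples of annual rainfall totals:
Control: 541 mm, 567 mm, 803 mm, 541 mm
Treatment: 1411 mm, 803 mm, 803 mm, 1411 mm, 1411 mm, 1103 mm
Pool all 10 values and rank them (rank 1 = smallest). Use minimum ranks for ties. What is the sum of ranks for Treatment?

Sorted (ascending): 541, 541, 567, 803, 803, 803, 1103, 1411, 1411, 1411
The 2 values of 541 occupy positions 1–2 → each gets rank 1.
The 3 values of 803 occupy positions 4–6 → each gets rank 4.
The 3 values of 1411 occupy positions 8–10 → each gets rank 8.
Treatment values → pooled ranks: 1411→8, 803→4, 803→4, 1411→8, 1411→8, 1103→7
Rank sum = 8 + 4 + 4 + 8 + 8 + 7 = 39

39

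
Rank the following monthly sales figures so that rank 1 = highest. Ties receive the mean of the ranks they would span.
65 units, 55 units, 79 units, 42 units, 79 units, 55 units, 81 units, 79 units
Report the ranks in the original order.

5, 6.5, 3, 8, 3, 6.5, 1, 3

Sorted (descending): 81, 79, 79, 79, 65, 55, 55, 42
The 3 values of 79 occupy positions 2–4 → average rank 3.
The 2 values of 55 occupy positions 6–7 → average rank (6+7)/2 = 6.5.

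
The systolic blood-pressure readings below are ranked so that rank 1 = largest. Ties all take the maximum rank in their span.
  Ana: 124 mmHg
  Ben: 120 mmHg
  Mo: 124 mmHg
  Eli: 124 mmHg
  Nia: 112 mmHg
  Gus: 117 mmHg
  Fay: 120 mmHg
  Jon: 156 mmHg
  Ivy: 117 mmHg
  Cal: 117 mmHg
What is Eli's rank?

4

Sorted (descending): 156, 124, 124, 124, 120, 120, 117, 117, 117, 112
The 3 values of 124 occupy positions 2–4 → each gets rank 4.
The 2 values of 120 occupy positions 5–6 → each gets rank 6.
The 3 values of 117 occupy positions 7–9 → each gets rank 9.
Eli has value 124 mmHg → rank 4.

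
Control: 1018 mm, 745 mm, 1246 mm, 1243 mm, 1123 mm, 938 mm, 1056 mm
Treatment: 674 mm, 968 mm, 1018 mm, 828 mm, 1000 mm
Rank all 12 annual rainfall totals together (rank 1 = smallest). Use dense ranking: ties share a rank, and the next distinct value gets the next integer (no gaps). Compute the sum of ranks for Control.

51

Sorted (ascending): 674, 745, 828, 938, 968, 1000, 1018, 1018, 1056, 1123, 1243, 1246
The 2 values of 1018 share dense rank 7.
Remaining distinct values take the next consecutive integers.
Control values → pooled ranks: 1018→7, 745→2, 1246→11, 1243→10, 1123→9, 938→4, 1056→8
Rank sum = 7 + 2 + 11 + 10 + 9 + 4 + 8 = 51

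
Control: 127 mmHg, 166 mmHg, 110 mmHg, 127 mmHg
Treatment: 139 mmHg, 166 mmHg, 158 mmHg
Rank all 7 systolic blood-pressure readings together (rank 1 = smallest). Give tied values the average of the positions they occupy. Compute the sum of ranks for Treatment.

15.5

Sorted (ascending): 110, 127, 127, 139, 158, 166, 166
The 2 values of 127 occupy positions 2–3 → average rank (2+3)/2 = 2.5.
The 2 values of 166 occupy positions 6–7 → average rank (6+7)/2 = 6.5.
Treatment values → pooled ranks: 139→4, 166→6.5, 158→5
Rank sum = 4 + 6.5 + 5 = 15.5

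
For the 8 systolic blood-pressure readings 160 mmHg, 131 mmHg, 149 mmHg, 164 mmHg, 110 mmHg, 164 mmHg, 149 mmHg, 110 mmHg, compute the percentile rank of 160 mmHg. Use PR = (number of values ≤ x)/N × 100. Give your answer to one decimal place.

N = 8.
Strictly below 160: 5. Equal to 160: 1.
PR = 6/8 × 100 = 75.0

75.0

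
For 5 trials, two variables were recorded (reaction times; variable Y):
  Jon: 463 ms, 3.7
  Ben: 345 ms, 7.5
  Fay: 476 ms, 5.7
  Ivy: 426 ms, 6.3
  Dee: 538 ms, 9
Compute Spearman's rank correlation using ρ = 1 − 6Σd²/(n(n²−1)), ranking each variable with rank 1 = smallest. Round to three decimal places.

0.100

Ranks of variable 1: 3, 1, 4, 2, 5
Ranks of variable 2: 1, 4, 2, 3, 5
d = r₁ − r₂: 2, -3, 2, -1, 0
d²: 4, 9, 4, 1, 0; Σd² = 18
ρ = 1 − 6·18/(5·24) = 1 − 108/120 = 0.100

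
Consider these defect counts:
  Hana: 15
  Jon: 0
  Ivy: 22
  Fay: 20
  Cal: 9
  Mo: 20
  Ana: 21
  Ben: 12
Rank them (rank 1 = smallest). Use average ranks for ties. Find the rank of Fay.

Sorted (ascending): 0, 9, 12, 15, 20, 20, 21, 22
The 2 values of 20 occupy positions 5–6 → average rank (5+6)/2 = 5.5.
Fay has value 20 → rank 5.5.

5.5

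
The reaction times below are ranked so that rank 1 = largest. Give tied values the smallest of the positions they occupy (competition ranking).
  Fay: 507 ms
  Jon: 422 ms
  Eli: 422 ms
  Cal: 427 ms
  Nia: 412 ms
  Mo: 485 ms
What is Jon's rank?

Sorted (descending): 507, 485, 427, 422, 422, 412
The 2 values of 422 occupy positions 4–5 → each gets rank 4.
Jon has value 422 ms → rank 4.

4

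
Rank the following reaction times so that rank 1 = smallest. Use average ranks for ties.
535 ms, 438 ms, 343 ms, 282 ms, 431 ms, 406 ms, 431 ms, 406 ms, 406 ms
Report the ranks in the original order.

Sorted (ascending): 282, 343, 406, 406, 406, 431, 431, 438, 535
The 3 values of 406 occupy positions 3–5 → average rank 4.
The 2 values of 431 occupy positions 6–7 → average rank (6+7)/2 = 6.5.

9, 8, 2, 1, 6.5, 4, 6.5, 4, 4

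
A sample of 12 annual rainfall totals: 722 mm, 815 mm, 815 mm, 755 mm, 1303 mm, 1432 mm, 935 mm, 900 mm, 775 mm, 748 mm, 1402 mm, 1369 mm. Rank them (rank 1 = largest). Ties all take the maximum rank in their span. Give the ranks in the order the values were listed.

12, 8, 8, 10, 4, 1, 5, 6, 9, 11, 2, 3

Sorted (descending): 1432, 1402, 1369, 1303, 935, 900, 815, 815, 775, 755, 748, 722
The 2 values of 815 occupy positions 7–8 → each gets rank 8.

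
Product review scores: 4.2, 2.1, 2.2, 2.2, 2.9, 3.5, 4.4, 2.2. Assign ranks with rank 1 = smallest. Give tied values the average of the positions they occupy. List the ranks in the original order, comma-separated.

7, 1, 3, 3, 5, 6, 8, 3

Sorted (ascending): 2.1, 2.2, 2.2, 2.2, 2.9, 3.5, 4.2, 4.4
The 3 values of 2.2 occupy positions 2–4 → average rank 3.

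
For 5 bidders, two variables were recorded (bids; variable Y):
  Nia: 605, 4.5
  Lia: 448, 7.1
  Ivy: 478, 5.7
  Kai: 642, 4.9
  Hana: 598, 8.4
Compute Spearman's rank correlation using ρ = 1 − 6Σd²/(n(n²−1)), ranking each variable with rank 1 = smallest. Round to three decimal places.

-0.600

Ranks of variable 1: 4, 1, 2, 5, 3
Ranks of variable 2: 1, 4, 3, 2, 5
d = r₁ − r₂: 3, -3, -1, 3, -2
d²: 9, 9, 1, 9, 4; Σd² = 32
ρ = 1 − 6·32/(5·24) = 1 − 192/120 = -0.600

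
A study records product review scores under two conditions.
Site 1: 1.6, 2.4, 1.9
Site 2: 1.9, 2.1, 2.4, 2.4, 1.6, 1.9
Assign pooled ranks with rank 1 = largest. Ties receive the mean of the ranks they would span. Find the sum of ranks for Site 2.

Sorted (descending): 2.4, 2.4, 2.4, 2.1, 1.9, 1.9, 1.9, 1.6, 1.6
The 3 values of 2.4 occupy positions 1–3 → average rank 2.
The 3 values of 1.9 occupy positions 5–7 → average rank 6.
The 2 values of 1.6 occupy positions 8–9 → average rank (8+9)/2 = 8.5.
Site 2 values → pooled ranks: 1.9→6, 2.1→4, 2.4→2, 2.4→2, 1.6→8.5, 1.9→6
Rank sum = 6 + 4 + 2 + 2 + 8.5 + 6 = 28.5

28.5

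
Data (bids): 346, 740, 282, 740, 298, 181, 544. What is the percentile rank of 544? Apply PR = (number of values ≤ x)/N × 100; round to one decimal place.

71.4

N = 7.
Strictly below 544: 4. Equal to 544: 1.
PR = 5/7 × 100 = 71.4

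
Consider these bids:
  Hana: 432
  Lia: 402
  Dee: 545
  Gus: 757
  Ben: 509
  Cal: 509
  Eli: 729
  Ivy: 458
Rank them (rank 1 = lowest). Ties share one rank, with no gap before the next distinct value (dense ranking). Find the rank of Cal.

Sorted (ascending): 402, 432, 458, 509, 509, 545, 729, 757
The 2 values of 509 share dense rank 4.
Remaining distinct values take the next consecutive integers.
Cal has value 509 → rank 4.

4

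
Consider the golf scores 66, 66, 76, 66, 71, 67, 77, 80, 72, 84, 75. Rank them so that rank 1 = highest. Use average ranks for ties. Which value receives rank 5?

75

Sorted (descending): 84, 80, 77, 76, 75, 72, 71, 67, 66, 66, 66
The 3 values of 66 occupy positions 9–11 → average rank 10.
Rank 5 → value 75.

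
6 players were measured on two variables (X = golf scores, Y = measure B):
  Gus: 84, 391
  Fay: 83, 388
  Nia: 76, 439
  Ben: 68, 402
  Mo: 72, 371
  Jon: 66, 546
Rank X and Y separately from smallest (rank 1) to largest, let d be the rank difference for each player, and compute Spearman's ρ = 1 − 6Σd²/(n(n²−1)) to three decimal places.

Ranks of variable 1: 6, 5, 4, 2, 3, 1
Ranks of variable 2: 3, 2, 5, 4, 1, 6
d = r₁ − r₂: 3, 3, -1, -2, 2, -5
d²: 9, 9, 1, 4, 4, 25; Σd² = 52
ρ = 1 − 6·52/(6·35) = 1 − 312/210 = -0.486

-0.486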